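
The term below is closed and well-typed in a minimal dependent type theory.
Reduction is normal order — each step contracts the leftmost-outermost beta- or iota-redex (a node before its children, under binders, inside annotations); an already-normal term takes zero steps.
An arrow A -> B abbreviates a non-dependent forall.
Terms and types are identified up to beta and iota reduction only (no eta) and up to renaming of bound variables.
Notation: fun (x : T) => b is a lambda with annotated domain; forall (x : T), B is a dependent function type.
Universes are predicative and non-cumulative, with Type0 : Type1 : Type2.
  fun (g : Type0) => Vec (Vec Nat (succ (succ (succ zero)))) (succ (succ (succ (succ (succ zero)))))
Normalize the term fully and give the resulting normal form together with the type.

resulting normal form:
  fun (g : Type0) => Vec (Vec Nat (succ (succ (succ zero)))) (succ (succ (succ (succ (succ zero)))))
type:
  Type0 -> Type0
observation: no redex remains anywhere in the term; it is its own normal form.


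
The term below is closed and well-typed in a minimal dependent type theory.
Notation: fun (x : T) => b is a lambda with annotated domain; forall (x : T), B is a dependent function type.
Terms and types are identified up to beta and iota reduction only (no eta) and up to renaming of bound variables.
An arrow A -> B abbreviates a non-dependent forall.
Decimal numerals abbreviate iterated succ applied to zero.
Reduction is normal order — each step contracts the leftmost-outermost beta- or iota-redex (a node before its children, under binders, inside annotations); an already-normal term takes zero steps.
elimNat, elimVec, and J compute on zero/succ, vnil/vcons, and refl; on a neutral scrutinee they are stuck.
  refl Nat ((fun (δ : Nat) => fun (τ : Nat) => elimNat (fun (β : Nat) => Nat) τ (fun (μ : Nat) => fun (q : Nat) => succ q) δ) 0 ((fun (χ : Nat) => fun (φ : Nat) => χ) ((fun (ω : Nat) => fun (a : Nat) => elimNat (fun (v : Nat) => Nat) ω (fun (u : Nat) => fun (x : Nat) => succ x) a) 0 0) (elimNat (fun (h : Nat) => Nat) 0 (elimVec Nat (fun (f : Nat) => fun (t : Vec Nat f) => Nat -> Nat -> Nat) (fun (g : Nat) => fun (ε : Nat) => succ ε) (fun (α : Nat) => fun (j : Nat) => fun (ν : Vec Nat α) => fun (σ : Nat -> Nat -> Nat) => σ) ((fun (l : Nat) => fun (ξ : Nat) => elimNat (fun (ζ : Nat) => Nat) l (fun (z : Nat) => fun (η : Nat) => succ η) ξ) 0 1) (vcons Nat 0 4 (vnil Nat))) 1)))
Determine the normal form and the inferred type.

reduced normal form:
  refl Nat 0
the term's type:
  Eq Nat 0 0


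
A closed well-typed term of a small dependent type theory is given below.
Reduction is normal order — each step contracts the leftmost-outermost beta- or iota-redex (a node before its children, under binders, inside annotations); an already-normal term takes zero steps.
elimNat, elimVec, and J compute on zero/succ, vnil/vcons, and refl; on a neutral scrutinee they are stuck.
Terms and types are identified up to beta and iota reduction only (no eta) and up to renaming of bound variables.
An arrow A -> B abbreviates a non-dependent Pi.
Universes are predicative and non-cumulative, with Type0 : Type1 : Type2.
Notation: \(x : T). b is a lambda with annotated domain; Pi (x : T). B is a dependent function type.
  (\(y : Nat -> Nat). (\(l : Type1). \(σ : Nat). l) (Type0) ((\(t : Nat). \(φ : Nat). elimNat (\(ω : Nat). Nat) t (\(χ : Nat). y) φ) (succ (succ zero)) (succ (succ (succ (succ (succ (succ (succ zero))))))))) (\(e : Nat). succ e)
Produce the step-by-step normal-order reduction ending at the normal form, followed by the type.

normal-order reduction:
  (\(y : Nat -> Nat). (\(l : Type1). \(σ : Nat). l) (Type0) ((\(t : Nat). \(φ : Nat). elimNat (\(ω : Nat). Nat) t (\(χ : Nat). y) φ) (succ (succ zero)) (succ (succ (succ (succ (succ (succ (succ zero))))))))) (\(e : Nat). succ e)
  ~> (\(y : Type1). \(l : Nat). y) (Type0) ((\(σ : Nat). \(t : Nat). elimNat (\(φ : Nat). Nat) σ (\(ω : Nat). \(χ : Nat). succ χ) t) (succ (succ zero)) (succ (succ (succ (succ (succ (succ (succ zero))))))))
  ~> (\(y : Nat). Type0) ((\(l : Nat). \(σ : Nat). elimNat (\(t : Nat). Nat) l (\(φ : Nat). \(ω : Nat). succ ω) σ) (succ (succ zero)) (succ (succ (succ (succ (succ (succ (succ zero))))))))
  ~> Type0
inferred type:
  Type1


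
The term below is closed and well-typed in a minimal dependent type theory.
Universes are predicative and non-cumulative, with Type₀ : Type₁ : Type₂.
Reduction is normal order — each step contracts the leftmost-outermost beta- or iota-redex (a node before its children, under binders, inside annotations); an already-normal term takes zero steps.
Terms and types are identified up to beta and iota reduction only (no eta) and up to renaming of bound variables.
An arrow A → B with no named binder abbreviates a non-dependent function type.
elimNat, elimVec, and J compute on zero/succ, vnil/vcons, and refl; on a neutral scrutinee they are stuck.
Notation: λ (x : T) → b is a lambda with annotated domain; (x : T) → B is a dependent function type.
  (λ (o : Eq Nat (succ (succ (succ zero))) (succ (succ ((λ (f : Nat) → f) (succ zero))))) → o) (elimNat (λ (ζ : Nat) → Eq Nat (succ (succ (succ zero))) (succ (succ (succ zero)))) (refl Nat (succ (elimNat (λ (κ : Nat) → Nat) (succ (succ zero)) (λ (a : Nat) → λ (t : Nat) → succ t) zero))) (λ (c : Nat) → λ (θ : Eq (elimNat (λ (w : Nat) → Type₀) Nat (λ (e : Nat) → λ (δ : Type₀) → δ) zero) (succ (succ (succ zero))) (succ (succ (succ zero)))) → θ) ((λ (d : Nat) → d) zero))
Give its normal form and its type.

resulting normal form:
  refl Nat (succ (succ (succ zero)))
type:
  Eq Nat (succ (succ (succ zero))) (succ (succ (succ zero)))
observation: reduction starts at a beta-redex, and 5 normal-order steps reach the normal form.


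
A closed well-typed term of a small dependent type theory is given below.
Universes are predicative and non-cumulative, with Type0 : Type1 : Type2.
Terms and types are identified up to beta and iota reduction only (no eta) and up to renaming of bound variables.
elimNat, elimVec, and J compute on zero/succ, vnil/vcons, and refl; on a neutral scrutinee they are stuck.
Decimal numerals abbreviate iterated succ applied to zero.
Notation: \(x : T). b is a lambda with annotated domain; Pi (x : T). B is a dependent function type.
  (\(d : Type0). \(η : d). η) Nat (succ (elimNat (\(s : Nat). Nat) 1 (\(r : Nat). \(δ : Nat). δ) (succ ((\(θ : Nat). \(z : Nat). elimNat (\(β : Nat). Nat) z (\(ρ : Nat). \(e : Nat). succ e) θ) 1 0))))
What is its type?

type:
  Nat


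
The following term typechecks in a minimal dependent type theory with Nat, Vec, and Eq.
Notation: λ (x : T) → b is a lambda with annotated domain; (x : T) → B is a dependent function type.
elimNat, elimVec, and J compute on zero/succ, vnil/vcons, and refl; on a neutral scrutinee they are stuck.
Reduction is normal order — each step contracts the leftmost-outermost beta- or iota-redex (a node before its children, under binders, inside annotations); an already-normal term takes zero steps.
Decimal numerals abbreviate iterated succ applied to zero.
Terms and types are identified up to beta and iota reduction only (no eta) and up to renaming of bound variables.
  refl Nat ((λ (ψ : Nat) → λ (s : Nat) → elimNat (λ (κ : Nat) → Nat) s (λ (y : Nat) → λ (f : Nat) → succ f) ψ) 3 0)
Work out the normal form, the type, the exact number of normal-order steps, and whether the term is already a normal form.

reduced normal form:
  refl Nat 3
type:
  Eq Nat 3 3
normal-order step count: 12
started in normal form: no
first contracted redex: a beta-redex


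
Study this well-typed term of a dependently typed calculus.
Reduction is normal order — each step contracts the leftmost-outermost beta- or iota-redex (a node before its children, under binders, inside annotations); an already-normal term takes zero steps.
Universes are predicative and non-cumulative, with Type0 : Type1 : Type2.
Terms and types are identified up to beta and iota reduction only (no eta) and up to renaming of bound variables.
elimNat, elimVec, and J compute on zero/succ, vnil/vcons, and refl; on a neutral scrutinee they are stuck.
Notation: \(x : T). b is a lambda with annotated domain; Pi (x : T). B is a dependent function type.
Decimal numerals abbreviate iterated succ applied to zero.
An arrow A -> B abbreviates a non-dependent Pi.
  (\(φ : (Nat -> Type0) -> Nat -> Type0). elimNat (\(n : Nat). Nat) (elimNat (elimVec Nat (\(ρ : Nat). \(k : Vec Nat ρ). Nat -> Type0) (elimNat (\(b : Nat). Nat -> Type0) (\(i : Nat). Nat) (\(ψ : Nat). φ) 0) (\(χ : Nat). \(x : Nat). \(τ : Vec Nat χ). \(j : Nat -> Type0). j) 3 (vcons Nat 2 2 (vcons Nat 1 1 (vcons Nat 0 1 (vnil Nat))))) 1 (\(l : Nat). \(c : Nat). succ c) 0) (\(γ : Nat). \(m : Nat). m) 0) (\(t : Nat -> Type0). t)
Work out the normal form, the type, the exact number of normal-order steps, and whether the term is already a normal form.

normal form:
  1
type:
  Nat
reduction steps (normal order): 3
already normal: no
first contracted redex: a beta-redex


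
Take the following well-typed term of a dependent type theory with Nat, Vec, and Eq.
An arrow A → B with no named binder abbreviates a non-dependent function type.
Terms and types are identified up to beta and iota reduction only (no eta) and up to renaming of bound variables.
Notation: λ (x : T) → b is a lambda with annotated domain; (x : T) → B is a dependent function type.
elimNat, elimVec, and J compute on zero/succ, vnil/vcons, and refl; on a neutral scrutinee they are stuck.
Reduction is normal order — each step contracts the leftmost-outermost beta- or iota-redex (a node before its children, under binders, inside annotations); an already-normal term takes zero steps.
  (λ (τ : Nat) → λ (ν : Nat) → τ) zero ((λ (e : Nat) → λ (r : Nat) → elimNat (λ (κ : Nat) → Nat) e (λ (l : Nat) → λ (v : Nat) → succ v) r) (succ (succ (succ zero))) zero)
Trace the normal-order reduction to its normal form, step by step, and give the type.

normal-order reduction:
  (λ (τ : Nat) → λ (ν : Nat) → τ) zero ((λ (e : Nat) → λ (r : Nat) → elimNat (λ (κ : Nat) → Nat) e (λ (l : Nat) → λ (v : Nat) → succ v) r) (succ (succ (succ zero))) zero)
  ~> (λ (τ : Nat) → zero) ((λ (ν : Nat) → λ (e : Nat) → elimNat (λ (r : Nat) → Nat) ν (λ (κ : Nat) → λ (l : Nat) → succ l) e) (succ (succ (succ zero))) zero)
  ~> zero
type:
  Nat


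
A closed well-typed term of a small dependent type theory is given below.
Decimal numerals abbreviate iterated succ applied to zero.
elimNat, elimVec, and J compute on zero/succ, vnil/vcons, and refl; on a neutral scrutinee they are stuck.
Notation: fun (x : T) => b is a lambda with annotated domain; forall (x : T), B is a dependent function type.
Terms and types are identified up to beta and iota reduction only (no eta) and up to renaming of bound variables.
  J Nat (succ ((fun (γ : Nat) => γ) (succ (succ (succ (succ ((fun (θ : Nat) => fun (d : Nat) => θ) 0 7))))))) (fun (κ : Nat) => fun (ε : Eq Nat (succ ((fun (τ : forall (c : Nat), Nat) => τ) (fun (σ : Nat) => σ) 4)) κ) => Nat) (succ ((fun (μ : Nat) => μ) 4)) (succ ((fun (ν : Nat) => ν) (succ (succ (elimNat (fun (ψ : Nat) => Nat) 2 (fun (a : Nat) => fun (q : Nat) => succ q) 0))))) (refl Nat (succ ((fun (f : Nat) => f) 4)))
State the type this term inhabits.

type:
  Nat


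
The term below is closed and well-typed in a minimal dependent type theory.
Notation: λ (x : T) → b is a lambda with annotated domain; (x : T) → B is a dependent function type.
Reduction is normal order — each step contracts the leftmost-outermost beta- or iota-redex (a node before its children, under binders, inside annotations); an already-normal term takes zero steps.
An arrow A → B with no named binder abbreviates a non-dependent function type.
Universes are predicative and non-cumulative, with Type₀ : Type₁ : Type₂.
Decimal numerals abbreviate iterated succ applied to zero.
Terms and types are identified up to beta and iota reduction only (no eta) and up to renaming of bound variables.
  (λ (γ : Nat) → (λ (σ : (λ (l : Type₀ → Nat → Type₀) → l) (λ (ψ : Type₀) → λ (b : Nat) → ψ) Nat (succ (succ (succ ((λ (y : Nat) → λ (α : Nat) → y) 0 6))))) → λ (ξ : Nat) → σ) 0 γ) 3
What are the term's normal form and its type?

normal form:
  0
inferred type:
  Nat


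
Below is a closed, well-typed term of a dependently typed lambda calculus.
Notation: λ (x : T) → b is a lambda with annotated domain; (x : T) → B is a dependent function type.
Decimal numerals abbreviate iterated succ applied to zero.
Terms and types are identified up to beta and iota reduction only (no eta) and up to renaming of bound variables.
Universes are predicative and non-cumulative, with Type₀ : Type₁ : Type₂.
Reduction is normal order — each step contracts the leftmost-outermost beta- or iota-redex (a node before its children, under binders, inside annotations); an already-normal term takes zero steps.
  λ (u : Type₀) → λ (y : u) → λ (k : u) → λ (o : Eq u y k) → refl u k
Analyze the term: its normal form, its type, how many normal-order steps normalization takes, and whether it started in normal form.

reduced normal form:
  λ (u : Type₀) → λ (y : u) → λ (k : u) → λ (o : Eq u y k) → refl u k
type:
  (u : Type₀) → (y : u) → (k : u) → (o : Eq u y k) → Eq u k k
reduction steps (normal order): 0
already normal: yes


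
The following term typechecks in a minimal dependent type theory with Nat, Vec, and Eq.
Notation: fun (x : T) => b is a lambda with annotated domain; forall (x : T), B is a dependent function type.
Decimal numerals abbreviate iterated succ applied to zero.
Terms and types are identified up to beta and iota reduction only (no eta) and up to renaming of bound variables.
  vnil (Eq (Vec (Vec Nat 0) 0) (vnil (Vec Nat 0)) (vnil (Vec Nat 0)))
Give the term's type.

the term's type:
  Vec (Eq (Vec (Vec Nat 0) 0) (vnil (Vec Nat 0)) (vnil (Vec Nat 0))) 0


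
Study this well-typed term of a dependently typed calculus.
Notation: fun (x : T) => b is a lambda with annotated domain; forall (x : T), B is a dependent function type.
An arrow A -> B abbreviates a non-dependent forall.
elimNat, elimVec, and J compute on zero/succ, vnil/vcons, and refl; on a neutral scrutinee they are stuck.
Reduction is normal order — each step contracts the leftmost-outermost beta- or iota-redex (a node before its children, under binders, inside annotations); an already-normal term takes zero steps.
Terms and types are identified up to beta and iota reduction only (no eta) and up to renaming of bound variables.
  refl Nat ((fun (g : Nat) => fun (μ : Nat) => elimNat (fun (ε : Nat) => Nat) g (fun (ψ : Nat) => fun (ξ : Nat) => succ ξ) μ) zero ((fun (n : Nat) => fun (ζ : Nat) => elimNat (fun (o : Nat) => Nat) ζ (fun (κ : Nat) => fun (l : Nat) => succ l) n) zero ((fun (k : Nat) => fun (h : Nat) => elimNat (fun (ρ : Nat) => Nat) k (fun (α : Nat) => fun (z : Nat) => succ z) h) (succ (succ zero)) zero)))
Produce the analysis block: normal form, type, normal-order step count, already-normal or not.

normal form:
  refl Nat (succ (succ zero))
the term's type:
  Eq Nat (succ (succ zero)) (succ (succ zero))
steps to reach normal form (normal order): 15
started in normal form: no
first redex: a beta-redex


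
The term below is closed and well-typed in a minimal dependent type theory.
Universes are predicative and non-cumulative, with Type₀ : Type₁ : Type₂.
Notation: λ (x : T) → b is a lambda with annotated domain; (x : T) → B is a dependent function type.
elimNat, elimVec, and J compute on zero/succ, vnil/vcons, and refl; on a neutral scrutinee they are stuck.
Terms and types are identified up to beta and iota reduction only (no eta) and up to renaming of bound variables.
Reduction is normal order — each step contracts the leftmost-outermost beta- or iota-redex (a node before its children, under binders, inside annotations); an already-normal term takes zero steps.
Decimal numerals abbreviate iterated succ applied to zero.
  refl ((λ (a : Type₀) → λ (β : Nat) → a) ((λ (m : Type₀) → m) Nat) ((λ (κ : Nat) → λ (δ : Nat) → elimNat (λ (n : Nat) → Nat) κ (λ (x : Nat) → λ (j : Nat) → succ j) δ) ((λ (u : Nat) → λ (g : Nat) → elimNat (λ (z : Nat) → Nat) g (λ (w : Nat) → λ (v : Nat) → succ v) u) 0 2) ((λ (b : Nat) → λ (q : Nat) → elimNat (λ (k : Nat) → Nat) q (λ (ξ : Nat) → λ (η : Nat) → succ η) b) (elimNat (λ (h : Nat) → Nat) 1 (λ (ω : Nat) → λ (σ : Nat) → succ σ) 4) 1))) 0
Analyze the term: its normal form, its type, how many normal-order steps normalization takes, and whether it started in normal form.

resulting normal form:
  refl Nat 0
inferred type:
  Eq Nat 0 0
normal-order step count: 3
already normal: no
first redex: a beta-redex


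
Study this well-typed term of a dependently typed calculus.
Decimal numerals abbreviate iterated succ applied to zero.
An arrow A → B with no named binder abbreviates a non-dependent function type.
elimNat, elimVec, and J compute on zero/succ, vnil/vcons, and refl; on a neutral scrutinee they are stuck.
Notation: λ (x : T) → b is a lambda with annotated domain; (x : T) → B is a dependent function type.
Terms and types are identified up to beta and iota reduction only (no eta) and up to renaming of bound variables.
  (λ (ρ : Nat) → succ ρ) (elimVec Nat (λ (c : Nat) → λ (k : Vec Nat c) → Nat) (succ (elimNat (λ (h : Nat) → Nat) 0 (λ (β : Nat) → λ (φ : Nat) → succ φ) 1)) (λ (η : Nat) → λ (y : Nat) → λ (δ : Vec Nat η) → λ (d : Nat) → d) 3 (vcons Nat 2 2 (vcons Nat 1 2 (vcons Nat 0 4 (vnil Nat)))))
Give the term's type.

type:
  Nat


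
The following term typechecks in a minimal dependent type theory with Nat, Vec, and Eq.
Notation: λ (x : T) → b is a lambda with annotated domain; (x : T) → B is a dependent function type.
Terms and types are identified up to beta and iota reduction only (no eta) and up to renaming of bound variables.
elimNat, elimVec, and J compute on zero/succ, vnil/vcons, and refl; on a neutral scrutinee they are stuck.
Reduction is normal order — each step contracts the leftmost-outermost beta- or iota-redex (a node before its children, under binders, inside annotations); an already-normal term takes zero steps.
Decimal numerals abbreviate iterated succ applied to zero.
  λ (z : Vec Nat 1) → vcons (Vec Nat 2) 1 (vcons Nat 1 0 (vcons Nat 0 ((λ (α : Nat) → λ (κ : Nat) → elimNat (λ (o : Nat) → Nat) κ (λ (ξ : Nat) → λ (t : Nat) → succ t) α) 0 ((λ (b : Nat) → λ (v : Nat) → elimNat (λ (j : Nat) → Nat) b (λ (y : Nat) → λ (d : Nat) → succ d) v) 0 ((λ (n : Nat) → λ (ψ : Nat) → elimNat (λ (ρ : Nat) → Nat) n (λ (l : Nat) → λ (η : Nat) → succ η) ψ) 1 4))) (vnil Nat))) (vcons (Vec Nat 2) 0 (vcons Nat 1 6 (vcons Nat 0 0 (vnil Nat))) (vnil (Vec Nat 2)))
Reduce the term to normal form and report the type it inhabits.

resulting normal form:
  λ (z : Vec Nat 1) → vcons (Vec Nat 2) 1 (vcons Nat 1 0 (vcons Nat 0 5 (vnil Nat))) (vcons (Vec Nat 2) 0 (vcons Nat 1 6 (vcons Nat 0 0 (vnil Nat))) (vnil (Vec Nat 2)))
type:
  (z : Vec Nat 1) → Vec (Vec Nat 2) 2


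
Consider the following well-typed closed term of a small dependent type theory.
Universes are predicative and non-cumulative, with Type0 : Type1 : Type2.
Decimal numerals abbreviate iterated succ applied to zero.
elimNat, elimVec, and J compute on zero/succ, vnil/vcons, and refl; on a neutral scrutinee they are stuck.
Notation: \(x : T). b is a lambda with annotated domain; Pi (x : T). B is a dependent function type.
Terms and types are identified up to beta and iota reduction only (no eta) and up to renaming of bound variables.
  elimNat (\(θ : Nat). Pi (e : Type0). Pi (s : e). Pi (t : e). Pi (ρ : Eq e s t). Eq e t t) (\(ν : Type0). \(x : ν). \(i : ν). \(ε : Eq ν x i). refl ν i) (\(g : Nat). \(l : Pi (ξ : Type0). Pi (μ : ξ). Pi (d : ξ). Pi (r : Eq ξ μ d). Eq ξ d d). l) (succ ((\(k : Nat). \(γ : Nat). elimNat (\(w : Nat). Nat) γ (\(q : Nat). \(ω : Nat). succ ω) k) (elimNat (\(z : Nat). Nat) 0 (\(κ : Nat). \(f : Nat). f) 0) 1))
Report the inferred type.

type:
  Pi (θ : Type0). Pi (e : θ). Pi (s : θ). Pi (t : Eq θ e s). Eq θ s s


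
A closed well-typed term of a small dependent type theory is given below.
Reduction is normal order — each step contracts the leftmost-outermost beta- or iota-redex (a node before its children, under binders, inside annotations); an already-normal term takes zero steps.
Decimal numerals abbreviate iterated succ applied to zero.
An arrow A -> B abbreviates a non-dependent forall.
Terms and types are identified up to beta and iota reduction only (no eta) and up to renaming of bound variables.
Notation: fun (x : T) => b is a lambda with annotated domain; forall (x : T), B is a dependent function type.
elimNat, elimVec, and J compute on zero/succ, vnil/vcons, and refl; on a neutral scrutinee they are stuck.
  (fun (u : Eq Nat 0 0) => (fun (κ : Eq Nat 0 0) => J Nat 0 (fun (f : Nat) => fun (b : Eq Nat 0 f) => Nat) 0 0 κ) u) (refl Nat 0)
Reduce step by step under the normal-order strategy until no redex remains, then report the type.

normal-order reduction:
  (fun (u : Eq Nat 0 0) => (fun (κ : Eq Nat 0 0) => J Nat 0 (fun (f : Nat) => fun (b : Eq Nat 0 f) => Nat) 0 0 κ) u) (refl Nat 0)
  ~> (fun (u : Eq Nat 0 0) => J Nat 0 (fun (κ : Nat) => fun (f : Eq Nat 0 κ) => Nat) 0 0 u) (refl Nat 0)
  ~> J Nat 0 (fun (u : Nat) => fun (κ : Eq Nat 0 u) => Nat) 0 0 (refl Nat 0)
  ~> 0
inferred type:
  Nat


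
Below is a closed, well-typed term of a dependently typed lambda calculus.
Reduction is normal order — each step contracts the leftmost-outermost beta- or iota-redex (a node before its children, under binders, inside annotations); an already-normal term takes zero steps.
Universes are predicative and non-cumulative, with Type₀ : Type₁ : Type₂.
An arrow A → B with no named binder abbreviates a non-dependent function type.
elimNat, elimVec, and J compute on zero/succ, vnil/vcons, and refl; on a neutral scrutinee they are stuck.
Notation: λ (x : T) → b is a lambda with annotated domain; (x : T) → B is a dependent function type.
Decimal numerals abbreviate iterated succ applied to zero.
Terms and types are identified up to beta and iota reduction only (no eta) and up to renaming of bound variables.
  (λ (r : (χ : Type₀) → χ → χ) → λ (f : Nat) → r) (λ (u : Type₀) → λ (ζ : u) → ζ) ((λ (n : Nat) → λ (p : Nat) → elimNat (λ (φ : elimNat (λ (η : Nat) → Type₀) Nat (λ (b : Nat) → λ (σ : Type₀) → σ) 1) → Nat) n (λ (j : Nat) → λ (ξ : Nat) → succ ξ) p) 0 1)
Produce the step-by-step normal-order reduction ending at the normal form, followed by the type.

normal-order reduction sequence:
  (λ (r : (χ : Type₀) → χ → χ) → λ (f : Nat) → r) (λ (u : Type₀) → λ (ζ : u) → ζ) ((λ (n : Nat) → λ (p : Nat) → elimNat (λ (φ : elimNat (λ (η : Nat) → Type₀) Nat (λ (b : Nat) → λ (σ : Type₀) → σ) 1) → Nat) n (λ (j : Nat) → λ (ξ : Nat) → succ ξ) p) 0 1)
  ~> (λ (r : Nat) → λ (χ : Type₀) → λ (f : χ) → f) ((λ (u : Nat) → λ (ζ : Nat) → elimNat (λ (n : elimNat (λ (p : Nat) → Type₀) Nat (λ (φ : Nat) → λ (η : Type₀) → η) 1) → Nat) u (λ (b : Nat) → λ (σ : Nat) → succ σ) ζ) 0 1)
  ~> λ (r : Type₀) → λ (χ : r) → χ
the term's type:
  (r : Type₀) → r → r


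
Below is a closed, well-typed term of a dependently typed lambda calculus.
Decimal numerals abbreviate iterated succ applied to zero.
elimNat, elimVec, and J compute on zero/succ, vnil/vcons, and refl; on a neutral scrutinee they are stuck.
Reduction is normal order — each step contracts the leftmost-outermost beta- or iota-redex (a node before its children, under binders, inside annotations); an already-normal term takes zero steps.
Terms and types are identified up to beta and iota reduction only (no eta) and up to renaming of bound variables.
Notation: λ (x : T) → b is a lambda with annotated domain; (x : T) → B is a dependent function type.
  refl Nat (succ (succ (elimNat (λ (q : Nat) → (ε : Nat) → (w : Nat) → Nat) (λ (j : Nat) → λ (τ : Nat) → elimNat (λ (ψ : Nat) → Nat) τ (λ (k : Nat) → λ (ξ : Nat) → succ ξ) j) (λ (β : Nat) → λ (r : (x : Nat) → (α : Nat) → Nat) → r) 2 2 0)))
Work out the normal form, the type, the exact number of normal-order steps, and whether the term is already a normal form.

resulting normal form:
  refl Nat 4
inferred type:
  Eq Nat 4 4
normal-order step count: 16
term was already normal: no
first contracted redex: an elimNat iota-redex


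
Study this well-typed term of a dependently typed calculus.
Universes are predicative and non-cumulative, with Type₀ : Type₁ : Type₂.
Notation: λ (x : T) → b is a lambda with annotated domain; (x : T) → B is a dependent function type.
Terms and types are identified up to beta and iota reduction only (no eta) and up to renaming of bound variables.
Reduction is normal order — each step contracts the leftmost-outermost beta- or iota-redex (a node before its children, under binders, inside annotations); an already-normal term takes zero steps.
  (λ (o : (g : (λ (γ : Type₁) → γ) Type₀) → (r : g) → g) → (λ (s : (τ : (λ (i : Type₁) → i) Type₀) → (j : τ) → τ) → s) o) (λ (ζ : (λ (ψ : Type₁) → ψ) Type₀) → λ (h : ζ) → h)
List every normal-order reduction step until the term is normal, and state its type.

normal-order reduction sequence:
  (λ (o : (g : (λ (γ : Type₁) → γ) Type₀) → (r : g) → g) → (λ (s : (τ : (λ (i : Type₁) → i) Type₀) → (j : τ) → τ) → s) o) (λ (ζ : (λ (ψ : Type₁) → ψ) Type₀) → λ (h : ζ) → h)
  ~> (λ (o : (g : (λ (γ : Type₁) → γ) Type₀) → (r : g) → g) → o) (λ (s : (λ (τ : Type₁) → τ) Type₀) → λ (i : s) → i)
  ~> λ (o : (λ (g : Type₁) → g) Type₀) → λ (γ : o) → γ
  ~> λ (o : Type₀) → λ (g : o) → g
type:
  (o : Type₀) → (g : o) → o


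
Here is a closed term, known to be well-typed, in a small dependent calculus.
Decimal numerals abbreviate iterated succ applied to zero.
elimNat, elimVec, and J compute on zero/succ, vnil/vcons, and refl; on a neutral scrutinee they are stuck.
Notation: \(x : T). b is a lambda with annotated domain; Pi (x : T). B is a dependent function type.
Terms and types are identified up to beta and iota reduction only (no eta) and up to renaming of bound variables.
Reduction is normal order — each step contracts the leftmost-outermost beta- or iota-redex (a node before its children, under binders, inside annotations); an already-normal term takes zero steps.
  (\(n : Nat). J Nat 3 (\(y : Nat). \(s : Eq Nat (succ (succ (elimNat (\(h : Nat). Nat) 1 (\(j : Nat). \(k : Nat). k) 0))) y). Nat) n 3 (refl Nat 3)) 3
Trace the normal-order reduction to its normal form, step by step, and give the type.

normal-order reduction sequence:
  (\(n : Nat). J Nat 3 (\(y : Nat). \(s : Eq Nat (succ (succ (elimNat (\(h : Nat). Nat) 1 (\(j : Nat). \(k : Nat). k) 0))) y). Nat) n 3 (refl Nat 3)) 3
  ~> J Nat 3 (\(n : Nat). \(y : Eq Nat (succ (succ (elimNat (\(s : Nat). Nat) 1 (\(h : Nat). \(j : Nat). j) 0))) n). Nat) 3 3 (refl Nat 3)
  ~> 3
inferred type:
  Nat


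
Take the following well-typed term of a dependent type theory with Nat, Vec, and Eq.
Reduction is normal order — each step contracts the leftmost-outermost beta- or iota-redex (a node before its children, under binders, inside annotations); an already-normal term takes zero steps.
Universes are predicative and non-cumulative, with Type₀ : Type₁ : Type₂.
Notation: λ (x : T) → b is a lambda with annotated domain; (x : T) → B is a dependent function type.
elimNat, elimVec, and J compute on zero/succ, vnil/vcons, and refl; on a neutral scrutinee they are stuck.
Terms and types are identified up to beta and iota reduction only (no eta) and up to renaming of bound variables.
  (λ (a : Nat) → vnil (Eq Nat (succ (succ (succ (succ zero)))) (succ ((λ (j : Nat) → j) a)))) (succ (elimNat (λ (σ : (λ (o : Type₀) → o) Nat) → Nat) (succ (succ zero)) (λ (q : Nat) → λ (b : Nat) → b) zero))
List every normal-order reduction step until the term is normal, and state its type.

normal-order reduction sequence:
  (λ (a : Nat) → vnil (Eq Nat (succ (succ (succ (succ zero)))) (succ ((λ (j : Nat) → j) a)))) (succ (elimNat (λ (σ : (λ (o : Type₀) → o) Nat) → Nat) (succ (succ zero)) (λ (q : Nat) → λ (b : Nat) → b) zero))
  ~> vnil (Eq Nat (succ (succ (succ (succ zero)))) (succ ((λ (a : Nat) → a) (succ (elimNat (λ (j : (λ (σ : Type₀) → σ) Nat) → Nat) (succ (succ zero)) (λ (o : Nat) → λ (q : Nat) → q) zero)))))
  ~> vnil (Eq Nat (succ (succ (succ (succ zero)))) (succ (succ (elimNat (λ (a : (λ (j : Type₀) → j) Nat) → Nat) (succ (succ zero)) (λ (σ : Nat) → λ (o : Nat) → o) zero))))
  ~> vnil (Eq Nat (succ (succ (succ (succ zero)))) (succ (succ (succ (succ zero)))))
inferred type:
  Vec (Eq Nat (succ (succ (succ (succ zero)))) (succ (succ (succ (succ zero))))) zero


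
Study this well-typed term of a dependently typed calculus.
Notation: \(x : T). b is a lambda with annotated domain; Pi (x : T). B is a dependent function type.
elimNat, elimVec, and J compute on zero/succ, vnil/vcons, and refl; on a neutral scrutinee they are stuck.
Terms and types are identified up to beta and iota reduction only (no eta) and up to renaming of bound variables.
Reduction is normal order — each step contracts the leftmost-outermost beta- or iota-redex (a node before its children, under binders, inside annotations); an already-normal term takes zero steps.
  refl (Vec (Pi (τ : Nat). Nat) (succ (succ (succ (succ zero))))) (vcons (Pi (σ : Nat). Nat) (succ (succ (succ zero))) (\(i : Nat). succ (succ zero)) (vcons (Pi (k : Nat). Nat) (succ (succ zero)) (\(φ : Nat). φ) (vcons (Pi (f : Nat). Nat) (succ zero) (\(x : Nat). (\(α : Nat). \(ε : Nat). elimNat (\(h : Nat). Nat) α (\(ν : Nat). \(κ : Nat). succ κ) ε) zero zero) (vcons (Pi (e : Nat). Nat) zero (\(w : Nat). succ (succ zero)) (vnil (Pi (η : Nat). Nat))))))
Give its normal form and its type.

normal form:
  refl (Vec (Pi (τ : Nat). Nat) (succ (succ (succ (succ zero))))) (vcons (Pi (σ : Nat). Nat) (succ (succ (succ zero))) (\(i : Nat). succ (succ zero)) (vcons (Pi (k : Nat). Nat) (succ (succ zero)) (\(φ : Nat). φ) (vcons (Pi (f : Nat). Nat) (succ zero) (\(x : Nat). zero) (vcons (Pi (α : Nat). Nat) zero (\(ε : Nat). succ (succ zero)) (vnil (Pi (h : Nat). Nat))))))
type:
  Eq (Vec (Pi (τ : Nat). Nat) (succ (succ (succ (succ zero))))) (vcons (Pi (σ : Nat). Nat) (succ (succ (succ zero))) (\(i : Nat). succ (succ zero)) (vcons (Pi (k : Nat). Nat) (succ (succ zero)) (\(φ : Nat). φ) (vcons (Pi (f : Nat). Nat) (succ zero) (\(x : Nat). zero) (vcons (Pi (α : Nat). Nat) zero (\(ε : Nat). succ (succ zero)) (vnil (Pi (h : Nat). Nat)))))) (vcons (Pi (ν : Nat). Nat) (succ (succ (succ zero))) (\(κ : Nat). succ (succ zero)) (vcons (Pi (e : Nat). Nat) (succ (succ zero)) (\(w : Nat). w) (vcons (Pi (η : Nat). Nat) (succ zero) (\(ξ : Nat). zero) (vcons (Pi (j : Nat). Nat) zero (\(ψ : Nat). succ (succ zero)) (vnil (Pi (l : Nat). Nat))))))


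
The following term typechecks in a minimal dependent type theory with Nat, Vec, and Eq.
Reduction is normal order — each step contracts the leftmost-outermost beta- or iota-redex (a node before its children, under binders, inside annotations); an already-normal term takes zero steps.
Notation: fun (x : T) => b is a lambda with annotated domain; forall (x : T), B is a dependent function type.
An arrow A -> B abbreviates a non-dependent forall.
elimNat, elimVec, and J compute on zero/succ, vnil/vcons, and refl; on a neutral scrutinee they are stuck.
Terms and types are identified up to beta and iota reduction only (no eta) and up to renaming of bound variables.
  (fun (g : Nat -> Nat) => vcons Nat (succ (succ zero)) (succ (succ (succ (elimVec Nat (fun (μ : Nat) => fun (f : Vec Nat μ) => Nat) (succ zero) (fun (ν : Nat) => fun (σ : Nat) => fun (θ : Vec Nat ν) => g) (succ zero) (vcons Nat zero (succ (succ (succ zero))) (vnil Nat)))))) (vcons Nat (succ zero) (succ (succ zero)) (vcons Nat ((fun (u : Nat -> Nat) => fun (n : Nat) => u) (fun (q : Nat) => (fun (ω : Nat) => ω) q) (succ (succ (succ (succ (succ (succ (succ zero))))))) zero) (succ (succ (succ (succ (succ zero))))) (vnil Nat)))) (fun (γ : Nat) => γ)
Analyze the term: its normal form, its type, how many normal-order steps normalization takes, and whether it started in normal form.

resulting normal form:
  vcons Nat (succ (succ zero)) (succ (succ (succ (succ zero)))) (vcons Nat (succ zero) (succ (succ zero)) (vcons Nat zero (succ (succ (succ (succ (succ zero))))) (vnil Nat)))
type:
  Vec Nat (succ (succ (succ zero)))
steps to reach normal form (normal order): 11
term was already normal: no
first contracted redex: a beta-redex


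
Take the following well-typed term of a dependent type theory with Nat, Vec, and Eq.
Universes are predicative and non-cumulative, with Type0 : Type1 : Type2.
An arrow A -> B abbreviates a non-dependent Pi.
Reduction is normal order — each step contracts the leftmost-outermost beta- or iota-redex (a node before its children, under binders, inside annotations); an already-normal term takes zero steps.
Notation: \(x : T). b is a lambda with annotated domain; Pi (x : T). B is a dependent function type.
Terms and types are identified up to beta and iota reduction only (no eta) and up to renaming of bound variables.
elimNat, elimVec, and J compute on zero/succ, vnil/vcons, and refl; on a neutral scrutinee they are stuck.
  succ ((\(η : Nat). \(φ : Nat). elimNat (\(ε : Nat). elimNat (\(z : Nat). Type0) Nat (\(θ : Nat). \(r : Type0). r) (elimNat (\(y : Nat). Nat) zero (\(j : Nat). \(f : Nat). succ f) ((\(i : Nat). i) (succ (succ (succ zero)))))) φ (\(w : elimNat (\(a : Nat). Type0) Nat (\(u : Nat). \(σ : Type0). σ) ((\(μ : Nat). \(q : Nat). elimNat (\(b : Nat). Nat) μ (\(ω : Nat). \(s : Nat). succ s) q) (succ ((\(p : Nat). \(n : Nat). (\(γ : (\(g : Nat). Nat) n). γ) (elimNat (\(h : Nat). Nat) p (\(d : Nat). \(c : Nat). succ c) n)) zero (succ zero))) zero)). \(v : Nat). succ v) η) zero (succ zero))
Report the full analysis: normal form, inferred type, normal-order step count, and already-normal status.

normal form:
  succ (succ zero)
inferred type:
  Nat
steps to reach normal form (normal order): 3
already normal: no
first redex: a beta-redex


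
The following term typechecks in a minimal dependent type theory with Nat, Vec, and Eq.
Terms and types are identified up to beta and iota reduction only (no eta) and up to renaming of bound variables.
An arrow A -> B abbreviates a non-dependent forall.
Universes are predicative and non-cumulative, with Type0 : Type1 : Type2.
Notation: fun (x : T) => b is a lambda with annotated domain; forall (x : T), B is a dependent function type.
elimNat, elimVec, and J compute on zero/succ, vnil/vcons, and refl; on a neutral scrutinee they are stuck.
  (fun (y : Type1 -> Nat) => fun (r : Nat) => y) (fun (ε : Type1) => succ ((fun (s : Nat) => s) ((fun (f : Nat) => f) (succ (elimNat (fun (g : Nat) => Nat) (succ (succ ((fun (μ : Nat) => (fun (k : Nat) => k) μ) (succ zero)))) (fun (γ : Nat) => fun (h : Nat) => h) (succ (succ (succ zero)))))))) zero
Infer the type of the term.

type:
  Type1 -> Nat


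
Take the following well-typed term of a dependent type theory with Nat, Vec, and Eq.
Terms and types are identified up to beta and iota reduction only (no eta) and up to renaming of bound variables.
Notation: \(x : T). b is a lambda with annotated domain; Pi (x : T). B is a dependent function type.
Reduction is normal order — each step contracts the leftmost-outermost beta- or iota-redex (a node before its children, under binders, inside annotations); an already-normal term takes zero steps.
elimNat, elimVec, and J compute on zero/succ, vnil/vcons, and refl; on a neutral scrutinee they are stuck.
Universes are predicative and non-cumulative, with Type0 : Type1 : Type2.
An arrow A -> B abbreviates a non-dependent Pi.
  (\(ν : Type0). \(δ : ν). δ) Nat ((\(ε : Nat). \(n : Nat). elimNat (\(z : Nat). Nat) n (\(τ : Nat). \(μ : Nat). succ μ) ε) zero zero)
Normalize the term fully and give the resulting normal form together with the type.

reduced normal form:
  zero
inferred type:
  Nat
observation: the term reaches its normal form after 5 normal-order steps.


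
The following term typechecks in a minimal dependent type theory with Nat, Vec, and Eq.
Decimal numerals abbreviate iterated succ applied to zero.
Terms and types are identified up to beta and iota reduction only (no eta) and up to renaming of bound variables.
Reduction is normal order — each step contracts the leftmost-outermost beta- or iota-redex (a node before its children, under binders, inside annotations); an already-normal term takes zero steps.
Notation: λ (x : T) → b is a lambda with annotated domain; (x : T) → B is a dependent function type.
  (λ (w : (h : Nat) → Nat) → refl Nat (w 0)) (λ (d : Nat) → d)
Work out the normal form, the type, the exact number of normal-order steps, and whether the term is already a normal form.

resulting normal form:
  refl Nat 0
inferred type:
  Eq Nat 0 0
normal-order step count: 2
started in normal form: no
first redex: a beta-redex


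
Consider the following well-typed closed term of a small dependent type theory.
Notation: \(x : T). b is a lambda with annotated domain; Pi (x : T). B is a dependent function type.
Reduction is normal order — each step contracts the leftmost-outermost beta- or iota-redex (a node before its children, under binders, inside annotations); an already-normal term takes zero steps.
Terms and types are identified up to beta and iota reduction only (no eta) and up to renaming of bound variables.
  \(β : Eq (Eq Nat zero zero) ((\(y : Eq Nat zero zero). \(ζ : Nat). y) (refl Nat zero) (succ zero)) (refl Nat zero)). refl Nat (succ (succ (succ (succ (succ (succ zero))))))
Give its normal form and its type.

reduced normal form:
  \(β : Eq (Eq Nat zero zero) (refl Nat zero) (refl Nat zero)). refl Nat (succ (succ (succ (succ (succ (succ zero))))))
inferred type:
  Pi (β : Eq (Eq Nat zero zero) (refl Nat zero) (refl Nat zero)). Eq Nat (succ (succ (succ (succ (succ (succ zero)))))) (succ (succ (succ (succ (succ (succ zero))))))


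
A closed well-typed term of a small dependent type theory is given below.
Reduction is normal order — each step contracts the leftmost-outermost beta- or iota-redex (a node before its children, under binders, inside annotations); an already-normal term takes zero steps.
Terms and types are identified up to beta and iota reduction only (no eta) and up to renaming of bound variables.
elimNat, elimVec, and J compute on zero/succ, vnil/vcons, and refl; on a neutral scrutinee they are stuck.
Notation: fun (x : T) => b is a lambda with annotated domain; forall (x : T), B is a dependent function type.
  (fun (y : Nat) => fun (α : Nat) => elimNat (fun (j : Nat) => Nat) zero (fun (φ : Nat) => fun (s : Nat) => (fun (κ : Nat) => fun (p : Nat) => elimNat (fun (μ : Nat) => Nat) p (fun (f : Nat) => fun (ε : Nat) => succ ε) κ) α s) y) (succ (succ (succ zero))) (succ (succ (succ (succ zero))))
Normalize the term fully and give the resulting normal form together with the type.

normal form:
  succ (succ (succ (succ (succ (succ (succ (succ (succ (succ (succ (succ zero)))))))))))
type:
  Nat
observation: the term reaches its normal form after 57 normal-order steps.


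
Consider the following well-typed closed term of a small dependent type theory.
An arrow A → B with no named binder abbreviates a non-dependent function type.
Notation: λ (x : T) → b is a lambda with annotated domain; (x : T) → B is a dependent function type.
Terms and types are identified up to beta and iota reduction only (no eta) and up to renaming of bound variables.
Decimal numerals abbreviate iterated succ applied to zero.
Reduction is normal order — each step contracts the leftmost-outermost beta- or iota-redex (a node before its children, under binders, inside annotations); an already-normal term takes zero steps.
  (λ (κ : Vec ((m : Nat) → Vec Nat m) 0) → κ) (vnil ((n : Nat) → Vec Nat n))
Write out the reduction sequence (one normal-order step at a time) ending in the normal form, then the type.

normal-order reduction sequence:
  (λ (κ : Vec ((m : Nat) → Vec Nat m) 0) → κ) (vnil ((n : Nat) → Vec Nat n))
  ~> vnil ((κ : Nat) → Vec Nat κ)
the term's type:
  Vec ((κ : Nat) → Vec Nat κ) 0
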